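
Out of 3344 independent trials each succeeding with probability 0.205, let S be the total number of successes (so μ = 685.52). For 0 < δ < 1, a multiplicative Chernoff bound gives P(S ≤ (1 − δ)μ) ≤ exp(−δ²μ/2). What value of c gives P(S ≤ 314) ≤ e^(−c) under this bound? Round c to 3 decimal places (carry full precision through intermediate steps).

100.673

Write 314 = (1 − δ)μ, so δ = 1 − 314/685.52 = 0.5419536…
Then the exponent is δ²μ/2 = (μ − 314)²/(2μ) = 100.673292.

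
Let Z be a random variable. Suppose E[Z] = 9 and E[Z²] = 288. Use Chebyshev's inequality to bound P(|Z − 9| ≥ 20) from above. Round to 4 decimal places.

Var(Z) = E[Z²] − (E[Z])² = 288 − 81 = 207.
Chebyshev's inequality: P(|Z − μ| ≥ t) ≤ Var(Z)/t² = 207/400 = 0.5175.

0.5175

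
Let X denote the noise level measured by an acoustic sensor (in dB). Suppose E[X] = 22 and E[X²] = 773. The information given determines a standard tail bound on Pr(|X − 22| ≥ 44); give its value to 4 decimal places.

0.1493

The first two moments determine the variance, so Chebyshev's inequality is the sharpest standard bound available.
Var(X) = E[X²] − (E[X])² = 773 − 484 = 289.
Chebyshev's inequality: Pr(|X − μ| ≥ t) ≤ Var(X)/t² = 289/1936 = 0.1493.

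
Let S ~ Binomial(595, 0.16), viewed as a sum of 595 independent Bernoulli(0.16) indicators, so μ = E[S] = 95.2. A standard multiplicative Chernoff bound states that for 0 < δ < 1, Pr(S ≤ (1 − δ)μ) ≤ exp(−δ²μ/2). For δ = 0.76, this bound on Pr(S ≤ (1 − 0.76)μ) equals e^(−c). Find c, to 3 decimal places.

27.494

c = δ²μ/2 = 0.76²·95.2/2 = 27.4938.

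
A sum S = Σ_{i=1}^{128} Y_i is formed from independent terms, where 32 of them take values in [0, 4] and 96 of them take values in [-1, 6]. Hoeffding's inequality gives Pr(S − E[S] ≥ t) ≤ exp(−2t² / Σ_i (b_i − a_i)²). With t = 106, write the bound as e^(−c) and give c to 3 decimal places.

Σ(b_i − a_i)² = 32·4² + 96·7² = 5216.
c = 2t² / 5216 = 2·106² / 5216 = 4.3083.

4.308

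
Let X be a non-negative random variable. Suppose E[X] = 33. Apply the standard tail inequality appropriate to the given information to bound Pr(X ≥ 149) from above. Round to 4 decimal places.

0.2215

Only the mean of a non-negative variable is known, so Markov's inequality is the applicable tail bound.
Markov's inequality: for a non-negative random variable, Pr(X ≥ a) ≤ E[X]/a.
Here E[X] = 33 and a = 149, so the bound is 33/149 = 0.2215.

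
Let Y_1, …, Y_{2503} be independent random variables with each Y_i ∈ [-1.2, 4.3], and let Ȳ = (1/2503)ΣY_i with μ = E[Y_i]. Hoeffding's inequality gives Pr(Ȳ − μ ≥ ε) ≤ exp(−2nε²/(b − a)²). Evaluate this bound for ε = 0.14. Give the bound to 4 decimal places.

Exponent: 2nε²/(b − a)² = 2·2503·0.14² / 5.5² = 3.24356.
Bound = exp(−3.24356) = 0.03902.

0.0390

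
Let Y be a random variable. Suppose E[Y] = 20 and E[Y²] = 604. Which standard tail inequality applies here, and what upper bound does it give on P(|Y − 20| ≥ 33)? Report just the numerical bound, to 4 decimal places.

The first two moments determine the variance, so Chebyshev's inequality is the sharpest standard bound available.
Var(Y) = E[Y²] − (E[Y])² = 604 − 400 = 204.
Chebyshev's inequality: P(|Y − μ| ≥ t) ≤ Var(Y)/t² = 204/1089 = 0.1873.

0.1873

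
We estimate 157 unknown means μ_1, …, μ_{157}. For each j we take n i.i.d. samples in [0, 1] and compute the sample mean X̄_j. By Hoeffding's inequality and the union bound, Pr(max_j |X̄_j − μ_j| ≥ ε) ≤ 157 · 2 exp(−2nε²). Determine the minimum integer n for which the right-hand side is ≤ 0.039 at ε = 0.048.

1952

Need 2·157·exp(−2nε²) ≤ 0.039, i.e. exp(−2nε²) ≤ 0.039/314.
So 2nε² ≥ ln(314/0.039) = 8.993587.
Hence n ≥ 8.993587/(2·0.048²) = 1951.733.
The smallest integer n is 1952.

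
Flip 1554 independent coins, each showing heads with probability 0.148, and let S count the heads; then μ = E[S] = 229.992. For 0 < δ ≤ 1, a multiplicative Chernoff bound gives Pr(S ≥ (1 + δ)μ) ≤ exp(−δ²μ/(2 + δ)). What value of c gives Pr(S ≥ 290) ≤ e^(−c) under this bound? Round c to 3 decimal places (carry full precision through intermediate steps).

6.925

Write 290 = (1 + δ)μ, so δ = 290/229.992 − 1 = 0.2609134…
Then the exponent is δ²μ/(2 + δ) = (290 − μ)² / (μ·(2 + δ)) = 6.925030.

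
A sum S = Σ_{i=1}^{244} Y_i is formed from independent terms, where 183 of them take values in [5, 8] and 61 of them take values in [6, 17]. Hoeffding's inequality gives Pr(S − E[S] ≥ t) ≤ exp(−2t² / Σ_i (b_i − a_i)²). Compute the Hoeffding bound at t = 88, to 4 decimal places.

Σ(b_i − a_i)² = 183·3² + 61·11² = 9028.
Exponent = 2·88² / 9028 = 1.71555.
Bound = exp(−1.71555) = 0.17986.

0.1799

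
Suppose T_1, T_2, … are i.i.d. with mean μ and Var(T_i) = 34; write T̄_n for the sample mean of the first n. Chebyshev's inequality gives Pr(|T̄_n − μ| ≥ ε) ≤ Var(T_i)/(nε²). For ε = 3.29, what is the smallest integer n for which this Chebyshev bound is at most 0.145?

Require 34/(n·3.29²) ≤ 0.145, i.e. n ≥ 34/(0.145·3.29²) = 21.663.
The smallest integer n is 22.

22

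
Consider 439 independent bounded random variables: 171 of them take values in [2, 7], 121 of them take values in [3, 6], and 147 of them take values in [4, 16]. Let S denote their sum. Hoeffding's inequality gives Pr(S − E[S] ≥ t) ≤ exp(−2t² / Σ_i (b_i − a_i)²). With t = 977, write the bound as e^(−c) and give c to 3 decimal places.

Σ(b_i − a_i)² = 171·5² + 121·3² + 147·12² = 26532.
c = 2t² / 26532 = 2·977² / 26532 = 71.9530.

71.953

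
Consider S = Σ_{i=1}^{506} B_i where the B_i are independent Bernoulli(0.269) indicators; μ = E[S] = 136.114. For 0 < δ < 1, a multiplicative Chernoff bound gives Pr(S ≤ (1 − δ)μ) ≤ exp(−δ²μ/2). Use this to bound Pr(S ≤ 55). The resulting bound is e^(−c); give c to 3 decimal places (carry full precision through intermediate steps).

Write 55 = (1 − δ)μ, so δ = 1 − 55/136.114 = 0.5959269…
Then the exponent is δ²μ/2 = (μ − 55)²/(2μ) = 24.169009.

24.169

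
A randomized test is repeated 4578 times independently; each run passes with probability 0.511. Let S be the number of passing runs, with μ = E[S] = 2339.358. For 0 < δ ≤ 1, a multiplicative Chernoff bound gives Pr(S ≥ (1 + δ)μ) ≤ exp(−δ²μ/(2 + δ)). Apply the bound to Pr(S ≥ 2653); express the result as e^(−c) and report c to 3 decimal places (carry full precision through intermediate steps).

Write 2653 = (1 + δ)μ, so δ = 2653/2339.358 − 1 = 0.1340718…
Then the exponent is δ²μ/(2 + δ) = (2653 − μ)² / (μ·(2 + δ)) = 19.704377.

19.704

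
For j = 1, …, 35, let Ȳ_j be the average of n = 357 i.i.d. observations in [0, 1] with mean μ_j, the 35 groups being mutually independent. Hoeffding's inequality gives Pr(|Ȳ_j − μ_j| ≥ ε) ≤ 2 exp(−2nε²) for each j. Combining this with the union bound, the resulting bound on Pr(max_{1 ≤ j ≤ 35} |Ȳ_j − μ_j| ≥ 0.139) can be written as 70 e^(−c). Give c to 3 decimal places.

13.795

Union bound over the 35 events: Pr(max_{1 ≤ j ≤ 35} |Ȳ_j − μ_j| ≥ 0.139) ≤ 35·2·exp(−2nε²) = 70 exp(−2·357·0.139²).
So c = 2·357·0.139² = 13.7952.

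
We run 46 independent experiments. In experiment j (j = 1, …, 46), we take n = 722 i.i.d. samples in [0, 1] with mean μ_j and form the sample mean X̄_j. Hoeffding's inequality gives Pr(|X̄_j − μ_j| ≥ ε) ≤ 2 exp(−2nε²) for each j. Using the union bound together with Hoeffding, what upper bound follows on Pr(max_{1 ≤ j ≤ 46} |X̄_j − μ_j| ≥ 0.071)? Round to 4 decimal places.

Per-experiment Hoeffding bound: 2·exp(−2·722·0.071²) = 2·exp(−7.27920) = 0.0013795.
Union bound over 46 events: 46·0.0013795 = 0.06346.

0.0635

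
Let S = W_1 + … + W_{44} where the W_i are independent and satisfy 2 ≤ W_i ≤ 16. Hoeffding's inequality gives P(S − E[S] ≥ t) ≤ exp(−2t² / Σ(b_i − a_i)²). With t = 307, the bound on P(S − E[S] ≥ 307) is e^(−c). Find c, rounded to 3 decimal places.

21.857

Σ(b_i − a_i)² = 44·(14)² = 8624.
c = 2t²/8624 = 2·307²/8624 = 21.8574.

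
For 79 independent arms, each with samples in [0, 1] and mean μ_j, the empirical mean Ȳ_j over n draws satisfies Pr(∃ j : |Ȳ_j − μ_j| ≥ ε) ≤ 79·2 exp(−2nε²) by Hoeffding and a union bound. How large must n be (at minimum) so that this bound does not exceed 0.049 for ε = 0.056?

Need 2·79·exp(−2nε²) ≤ 0.049, i.e. exp(−2nε²) ≤ 0.049/158.
So 2nε² ≥ ln(158/0.049) = 8.078530.
Hence n ≥ 8.078530/(2·0.056²) = 1288.031.
The smallest integer n is 1289.

1289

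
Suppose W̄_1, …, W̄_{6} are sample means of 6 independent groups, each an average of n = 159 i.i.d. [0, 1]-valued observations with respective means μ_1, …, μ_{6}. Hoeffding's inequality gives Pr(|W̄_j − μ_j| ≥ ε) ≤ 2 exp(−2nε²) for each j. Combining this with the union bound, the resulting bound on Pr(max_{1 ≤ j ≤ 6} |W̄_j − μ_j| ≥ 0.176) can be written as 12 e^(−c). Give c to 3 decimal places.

9.850

Union bound over the 6 events: Pr(max_{1 ≤ j ≤ 6} |W̄_j − μ_j| ≥ 0.176) ≤ 6·2·exp(−2nε²) = 12 exp(−2·159·0.176²).
So c = 2·159·0.176² = 9.8504.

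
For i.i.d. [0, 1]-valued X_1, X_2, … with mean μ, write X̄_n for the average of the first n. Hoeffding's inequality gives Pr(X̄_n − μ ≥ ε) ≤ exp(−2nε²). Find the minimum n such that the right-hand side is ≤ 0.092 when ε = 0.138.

63

Require exp(−2nε²) ≤ 0.092, i.e. 2nε² ≥ ln(1/0.092) = 2.385967.
So n ≥ 2.385967 / (2·0.138²) = 62.644.
The smallest integer n is 63.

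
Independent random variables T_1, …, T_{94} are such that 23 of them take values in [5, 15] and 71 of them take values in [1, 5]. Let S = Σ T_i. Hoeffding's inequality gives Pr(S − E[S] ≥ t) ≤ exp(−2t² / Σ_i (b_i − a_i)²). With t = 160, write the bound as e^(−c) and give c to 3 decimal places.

Σ(b_i − a_i)² = 23·10² + 71·4² = 3436.
c = 2t² / 3436 = 2·160² / 3436 = 14.9010.

14.901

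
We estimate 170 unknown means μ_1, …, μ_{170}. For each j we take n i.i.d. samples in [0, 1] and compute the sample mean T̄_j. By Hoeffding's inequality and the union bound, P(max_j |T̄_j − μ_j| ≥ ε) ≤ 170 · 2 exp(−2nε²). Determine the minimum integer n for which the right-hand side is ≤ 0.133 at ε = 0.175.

Need 2·170·exp(−2nε²) ≤ 0.133, i.e. exp(−2nε²) ≤ 0.133/340.
So 2nε² ≥ ln(340/0.133) = 7.846352.
Hence n ≥ 7.846352/(2·0.175²) = 128.104.
The smallest integer n is 129.

129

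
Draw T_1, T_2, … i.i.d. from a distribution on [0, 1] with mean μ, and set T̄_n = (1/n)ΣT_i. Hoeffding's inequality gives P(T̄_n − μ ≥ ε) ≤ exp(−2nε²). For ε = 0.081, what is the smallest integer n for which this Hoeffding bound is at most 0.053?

224

Require exp(−2nε²) ≤ 0.053, i.e. 2nε² ≥ ln(1/0.053) = 2.937463.
So n ≥ 2.937463 / (2·0.081²) = 223.858.
The smallest integer n is 224.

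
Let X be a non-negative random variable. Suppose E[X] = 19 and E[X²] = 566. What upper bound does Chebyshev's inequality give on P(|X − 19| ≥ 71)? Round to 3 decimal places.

Var(X) = E[X²] − (E[X])² = 566 − 361 = 205.
Chebyshev's inequality: P(|X − μ| ≥ t) ≤ Var(X)/t² = 205/5041 = 0.0407.

0.041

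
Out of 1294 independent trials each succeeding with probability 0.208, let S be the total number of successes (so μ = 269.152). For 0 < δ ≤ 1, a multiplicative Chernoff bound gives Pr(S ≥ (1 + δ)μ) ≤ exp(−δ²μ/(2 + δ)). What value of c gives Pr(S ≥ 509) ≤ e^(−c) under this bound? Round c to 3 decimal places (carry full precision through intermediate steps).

Write 509 = (1 + δ)μ, so δ = 509/269.152 − 1 = 0.8911247…
Then the exponent is δ²μ/(2 + δ) = (509 − μ)² / (μ·(2 + δ)) = 73.927797.

73.928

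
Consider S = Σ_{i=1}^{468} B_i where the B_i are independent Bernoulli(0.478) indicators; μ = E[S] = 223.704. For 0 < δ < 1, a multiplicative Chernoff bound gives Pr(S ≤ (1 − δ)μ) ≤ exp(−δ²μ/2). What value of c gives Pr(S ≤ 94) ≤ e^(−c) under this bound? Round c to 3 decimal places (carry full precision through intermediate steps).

37.601

Write 94 = (1 − δ)μ, so δ = 1 − 94/223.704 = 0.5798019…
Then the exponent is δ²μ/2 = (μ − 94)²/(2μ) = 37.601312.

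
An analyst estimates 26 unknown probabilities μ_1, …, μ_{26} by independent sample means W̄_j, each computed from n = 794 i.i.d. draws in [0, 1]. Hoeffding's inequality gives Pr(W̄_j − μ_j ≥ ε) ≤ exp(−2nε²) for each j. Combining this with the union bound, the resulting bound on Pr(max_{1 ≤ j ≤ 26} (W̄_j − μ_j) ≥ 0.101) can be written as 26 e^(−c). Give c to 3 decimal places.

16.199

Union bound over the 26 events: Pr(max_{1 ≤ j ≤ 26} (W̄_j − μ_j) ≥ 0.101) ≤ 26·exp(−2nε²) = 26 exp(−2·794·0.101²).
So c = 2·794·0.101² = 16.1992.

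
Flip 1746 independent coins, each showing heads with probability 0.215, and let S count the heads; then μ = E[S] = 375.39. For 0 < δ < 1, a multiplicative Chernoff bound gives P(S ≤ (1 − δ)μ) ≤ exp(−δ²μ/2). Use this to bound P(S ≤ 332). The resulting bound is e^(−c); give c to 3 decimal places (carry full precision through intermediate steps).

2.508

Write 332 = (1 − δ)μ, so δ = 1 − 332/375.39 = 0.1155865…
Then the exponent is δ²μ/2 = (μ − 332)²/(2μ) = 2.507648.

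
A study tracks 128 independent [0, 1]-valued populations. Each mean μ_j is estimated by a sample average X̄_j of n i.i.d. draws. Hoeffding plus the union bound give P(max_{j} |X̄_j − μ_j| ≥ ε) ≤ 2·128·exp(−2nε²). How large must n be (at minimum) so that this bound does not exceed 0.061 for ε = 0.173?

140

Need 2·128·exp(−2nε²) ≤ 0.061, i.e. exp(−2nε²) ≤ 0.061/256.
So 2nε² ≥ ln(256/0.061) = 8.342059.
Hence n ≥ 8.342059/(2·0.173²) = 139.364.
The smallest integer n is 140.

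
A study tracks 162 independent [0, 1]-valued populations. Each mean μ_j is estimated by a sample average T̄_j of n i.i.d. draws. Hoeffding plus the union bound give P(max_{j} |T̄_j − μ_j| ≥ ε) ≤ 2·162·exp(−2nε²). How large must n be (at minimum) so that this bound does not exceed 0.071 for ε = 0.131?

Need 2·162·exp(−2nε²) ≤ 0.071, i.e. exp(−2nε²) ≤ 0.071/324.
So 2nε² ≥ ln(324/0.071) = 8.425819.
Hence n ≥ 8.425819/(2·0.131²) = 245.493.
The smallest integer n is 246.

246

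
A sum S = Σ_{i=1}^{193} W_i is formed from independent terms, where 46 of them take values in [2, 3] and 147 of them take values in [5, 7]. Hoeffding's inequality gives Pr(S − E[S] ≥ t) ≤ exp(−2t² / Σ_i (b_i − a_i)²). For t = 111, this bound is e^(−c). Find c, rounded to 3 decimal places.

Σ(b_i − a_i)² = 46·1² + 147·2² = 634.
c = 2t² / 634 = 2·111² / 634 = 38.8675.

38.868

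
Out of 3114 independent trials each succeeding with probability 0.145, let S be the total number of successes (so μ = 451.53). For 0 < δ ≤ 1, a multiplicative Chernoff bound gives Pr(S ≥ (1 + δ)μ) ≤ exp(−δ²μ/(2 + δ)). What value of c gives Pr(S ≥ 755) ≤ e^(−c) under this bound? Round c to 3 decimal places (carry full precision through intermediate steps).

76.330

Write 755 = (1 + δ)μ, so δ = 755/451.53 − 1 = 0.6720927…
Then the exponent is δ²μ/(2 + δ) = (755 − μ)² / (μ·(2 + δ)) = 76.329673.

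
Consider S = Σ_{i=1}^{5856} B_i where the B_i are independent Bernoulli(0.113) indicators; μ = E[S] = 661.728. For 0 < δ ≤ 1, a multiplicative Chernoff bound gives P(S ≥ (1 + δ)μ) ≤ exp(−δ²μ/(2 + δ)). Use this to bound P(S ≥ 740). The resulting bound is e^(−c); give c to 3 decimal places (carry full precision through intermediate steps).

Write 740 = (1 + δ)μ, so δ = 740/661.728 − 1 = 0.1182842…
Then the exponent is δ²μ/(2 + δ) = (740 − μ)² / (μ·(2 + δ)) = 4.370681.

4.371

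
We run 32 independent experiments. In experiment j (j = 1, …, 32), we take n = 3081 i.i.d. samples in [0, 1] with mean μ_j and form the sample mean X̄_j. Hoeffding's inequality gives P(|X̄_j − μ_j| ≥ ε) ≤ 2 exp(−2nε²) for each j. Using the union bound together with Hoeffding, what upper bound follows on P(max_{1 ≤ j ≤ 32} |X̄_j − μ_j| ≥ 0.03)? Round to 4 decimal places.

Per-experiment Hoeffding bound: 2·exp(−2·3081·0.03²) = 2·exp(−5.54580) = 0.0078076.
Union bound over 32 events: 32·0.0078076 = 0.24984.

0.2498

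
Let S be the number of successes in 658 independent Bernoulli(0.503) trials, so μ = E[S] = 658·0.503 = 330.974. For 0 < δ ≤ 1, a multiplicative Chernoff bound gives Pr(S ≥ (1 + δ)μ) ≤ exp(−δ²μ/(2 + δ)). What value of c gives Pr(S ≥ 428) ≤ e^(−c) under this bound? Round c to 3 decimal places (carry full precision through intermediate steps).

Write 428 = (1 + δ)μ, so δ = 428/330.974 − 1 = 0.2931529…
Then the exponent is δ²μ/(2 + δ) = (428 − μ)² / (μ·(2 + δ)) = 12.403646.

12.404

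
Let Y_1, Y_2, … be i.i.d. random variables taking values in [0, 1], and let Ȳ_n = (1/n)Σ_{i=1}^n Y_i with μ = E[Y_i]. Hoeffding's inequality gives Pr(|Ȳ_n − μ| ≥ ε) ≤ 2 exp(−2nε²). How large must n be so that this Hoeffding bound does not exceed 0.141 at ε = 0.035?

Require 2·exp(−2nε²) ≤ 0.141, i.e. 2nε² ≥ ln(2/0.141) = 2.652143.
So n ≥ 2.652143 / (2·0.035²) = 1082.507.
The smallest integer n is 1083.

1083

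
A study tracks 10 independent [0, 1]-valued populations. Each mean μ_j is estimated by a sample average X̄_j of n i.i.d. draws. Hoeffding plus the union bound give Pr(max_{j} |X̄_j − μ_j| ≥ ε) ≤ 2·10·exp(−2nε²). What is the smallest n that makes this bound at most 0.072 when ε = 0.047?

1274

Need 2·10·exp(−2nε²) ≤ 0.072, i.e. exp(−2nε²) ≤ 0.072/20.
So 2nε² ≥ ln(20/0.072) = 5.626821.
Hence n ≥ 5.626821/(2·0.047²) = 1273.613.
The smallest integer n is 1274.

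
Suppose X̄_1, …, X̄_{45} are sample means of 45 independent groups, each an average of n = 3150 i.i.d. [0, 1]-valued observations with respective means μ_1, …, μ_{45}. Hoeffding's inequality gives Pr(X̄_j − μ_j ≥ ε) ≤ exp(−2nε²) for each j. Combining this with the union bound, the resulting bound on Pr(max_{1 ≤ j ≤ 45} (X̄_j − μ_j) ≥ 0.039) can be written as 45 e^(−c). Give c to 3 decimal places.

9.582

Union bound over the 45 events: Pr(max_{1 ≤ j ≤ 45} (X̄_j − μ_j) ≥ 0.039) ≤ 45·exp(−2nε²) = 45 exp(−2·3150·0.039²).
So c = 2·3150·0.039² = 9.5823.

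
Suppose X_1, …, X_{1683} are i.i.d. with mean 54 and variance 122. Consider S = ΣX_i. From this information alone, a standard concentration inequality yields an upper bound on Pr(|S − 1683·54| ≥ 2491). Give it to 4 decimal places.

0.0331

With mean and variance of each term known, Chebyshev's inequality bounds the deviation of the sum (or sample mean).
Var(S) = n·Var(X_i) = 1683·122 = 205326.
Chebyshev: Pr(|S − 1683·54| ≥ 2491) ≤ Var(S)/2491² = 205326/6205081 = 0.0331.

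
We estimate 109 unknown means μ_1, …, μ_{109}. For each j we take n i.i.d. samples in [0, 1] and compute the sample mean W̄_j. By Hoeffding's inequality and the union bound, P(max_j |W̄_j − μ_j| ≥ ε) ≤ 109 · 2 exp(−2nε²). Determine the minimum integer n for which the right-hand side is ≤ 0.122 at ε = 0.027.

Need 2·109·exp(−2nε²) ≤ 0.122, i.e. exp(−2nε²) ≤ 0.122/218.
So 2nε² ≥ ln(218/0.122) = 7.488229.
Hence n ≥ 7.488229/(2·0.027²) = 5135.960.
The smallest integer n is 5136.

5136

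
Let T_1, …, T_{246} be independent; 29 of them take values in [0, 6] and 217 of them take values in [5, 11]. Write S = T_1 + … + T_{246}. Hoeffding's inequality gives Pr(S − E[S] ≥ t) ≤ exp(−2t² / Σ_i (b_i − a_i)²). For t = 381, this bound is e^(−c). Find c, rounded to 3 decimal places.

32.783

Σ(b_i − a_i)² = 29·6² + 217·6² = 8856.
c = 2t² / 8856 = 2·381² / 8856 = 32.7825.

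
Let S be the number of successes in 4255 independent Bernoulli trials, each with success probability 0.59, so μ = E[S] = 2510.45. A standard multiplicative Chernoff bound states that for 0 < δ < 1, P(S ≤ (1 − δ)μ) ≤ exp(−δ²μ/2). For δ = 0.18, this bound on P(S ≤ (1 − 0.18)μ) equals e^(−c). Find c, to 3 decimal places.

c = δ²μ/2 = 0.18²·2510.45/2 = 40.6693.

40.669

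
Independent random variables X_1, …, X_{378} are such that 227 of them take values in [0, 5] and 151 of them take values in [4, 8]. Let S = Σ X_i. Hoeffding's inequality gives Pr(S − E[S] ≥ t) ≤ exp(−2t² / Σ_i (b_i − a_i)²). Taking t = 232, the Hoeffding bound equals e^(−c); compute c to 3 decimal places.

13.305

Σ(b_i − a_i)² = 227·5² + 151·4² = 8091.
c = 2t² / 8091 = 2·232² / 8091 = 13.3047.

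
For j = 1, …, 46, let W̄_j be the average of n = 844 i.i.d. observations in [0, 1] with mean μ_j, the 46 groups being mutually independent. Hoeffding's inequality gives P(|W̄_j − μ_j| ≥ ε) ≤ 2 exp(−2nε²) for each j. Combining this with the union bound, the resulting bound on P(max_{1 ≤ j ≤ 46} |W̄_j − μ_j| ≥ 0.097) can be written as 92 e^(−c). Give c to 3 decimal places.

15.882

Union bound over the 46 events: P(max_{1 ≤ j ≤ 46} |W̄_j − μ_j| ≥ 0.097) ≤ 46·2·exp(−2nε²) = 92 exp(−2·844·0.097²).
So c = 2·844·0.097² = 15.8824.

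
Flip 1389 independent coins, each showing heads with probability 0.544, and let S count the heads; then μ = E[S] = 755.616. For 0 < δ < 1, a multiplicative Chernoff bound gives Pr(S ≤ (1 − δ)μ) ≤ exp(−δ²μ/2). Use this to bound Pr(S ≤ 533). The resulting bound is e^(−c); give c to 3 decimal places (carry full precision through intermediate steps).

32.793

Write 533 = (1 − δ)μ, so δ = 1 − 533/755.616 = 0.2946153…
Then the exponent is δ²μ/2 = (μ − 533)²/(2μ) = 32.793035.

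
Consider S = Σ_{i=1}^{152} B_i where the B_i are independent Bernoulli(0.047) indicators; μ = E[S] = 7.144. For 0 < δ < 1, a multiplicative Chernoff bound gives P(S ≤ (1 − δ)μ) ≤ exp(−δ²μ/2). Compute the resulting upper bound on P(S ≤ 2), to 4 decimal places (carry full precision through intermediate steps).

0.1569

Write 2 = (1 − δ)μ, so δ = 1 − 2/7.144 = 0.7200448…
Then the exponent is δ²μ/2 = (μ − 2)²/(2μ) = 1.851955.
Bound = exp(−1.851955) = 0.15693.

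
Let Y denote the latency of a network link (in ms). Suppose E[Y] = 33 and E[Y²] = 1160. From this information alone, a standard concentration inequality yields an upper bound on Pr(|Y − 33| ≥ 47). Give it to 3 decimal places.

0.032

The first two moments determine the variance, so Chebyshev's inequality is the sharpest standard bound available.
Var(Y) = E[Y²] − (E[Y])² = 1160 − 1089 = 71.
Chebyshev's inequality: Pr(|Y − μ| ≥ t) ≤ Var(Y)/t² = 71/2209 = 0.0321.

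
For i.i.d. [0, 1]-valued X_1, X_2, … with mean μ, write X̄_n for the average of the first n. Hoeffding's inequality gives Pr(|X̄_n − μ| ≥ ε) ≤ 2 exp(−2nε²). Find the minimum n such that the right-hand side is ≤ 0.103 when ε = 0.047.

672

Require 2·exp(−2nε²) ≤ 0.103, i.e. 2nε² ≥ ln(2/0.103) = 2.966173.
So n ≥ 2.966173 / (2·0.047²) = 671.384.
The smallest integer n is 672.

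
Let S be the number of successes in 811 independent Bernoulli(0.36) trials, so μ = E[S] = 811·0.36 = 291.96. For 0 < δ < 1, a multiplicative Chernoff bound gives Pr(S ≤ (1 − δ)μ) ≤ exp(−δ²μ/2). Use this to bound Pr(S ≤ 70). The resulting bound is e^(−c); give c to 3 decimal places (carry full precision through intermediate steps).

Write 70 = (1 − δ)μ, so δ = 1 − 70/291.96 = 0.7602411…
Then the exponent is δ²μ/2 = (μ − 70)²/(2μ) = 84.371560.

84.372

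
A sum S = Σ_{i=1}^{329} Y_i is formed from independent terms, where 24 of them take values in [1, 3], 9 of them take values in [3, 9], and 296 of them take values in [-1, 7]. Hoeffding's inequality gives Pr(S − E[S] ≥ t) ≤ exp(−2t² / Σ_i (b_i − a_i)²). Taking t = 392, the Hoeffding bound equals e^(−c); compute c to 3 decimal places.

Σ(b_i − a_i)² = 24·2² + 9·6² + 296·8² = 19364.
c = 2t² / 19364 = 2·392² / 19364 = 15.8711.

15.871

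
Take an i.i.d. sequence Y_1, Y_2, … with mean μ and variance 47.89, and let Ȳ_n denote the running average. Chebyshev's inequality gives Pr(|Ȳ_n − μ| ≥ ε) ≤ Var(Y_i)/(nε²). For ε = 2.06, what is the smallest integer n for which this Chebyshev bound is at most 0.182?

Require 47.89/(n·2.06²) ≤ 0.182, i.e. n ≥ 47.89/(0.182·2.06²) = 62.007.
The smallest integer n is 63.

63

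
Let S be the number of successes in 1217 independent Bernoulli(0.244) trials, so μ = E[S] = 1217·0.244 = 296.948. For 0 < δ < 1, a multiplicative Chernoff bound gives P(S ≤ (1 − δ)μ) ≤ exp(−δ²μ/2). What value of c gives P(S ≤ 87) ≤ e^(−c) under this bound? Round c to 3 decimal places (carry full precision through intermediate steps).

74.219

Write 87 = (1 − δ)μ, so δ = 1 − 87/296.948 = 0.7070194…
Then the exponent is δ²μ/2 = (μ − 87)²/(2μ) = 74.218656.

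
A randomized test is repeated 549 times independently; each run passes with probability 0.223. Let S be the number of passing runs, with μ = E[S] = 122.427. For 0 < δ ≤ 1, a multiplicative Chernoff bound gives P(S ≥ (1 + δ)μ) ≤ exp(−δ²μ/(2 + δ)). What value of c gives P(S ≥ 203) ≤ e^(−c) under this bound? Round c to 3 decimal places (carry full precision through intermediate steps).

Write 203 = (1 + δ)μ, so δ = 203/122.427 − 1 = 0.658131…
Then the exponent is δ²μ/(2 + δ) = (203 − μ)² / (μ·(2 + δ)) = 19.949200.

19.949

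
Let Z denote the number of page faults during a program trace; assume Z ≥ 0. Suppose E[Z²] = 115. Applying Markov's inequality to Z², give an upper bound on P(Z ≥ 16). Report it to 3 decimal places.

Since Z ≥ 0, the event {Z ≥ 16} is the same as {Z² ≥ 256}.
Markov's inequality applied to Z² gives P(Z² ≥ 256) ≤ E[Z²]/256 = 115/256 = 0.4492.

0.449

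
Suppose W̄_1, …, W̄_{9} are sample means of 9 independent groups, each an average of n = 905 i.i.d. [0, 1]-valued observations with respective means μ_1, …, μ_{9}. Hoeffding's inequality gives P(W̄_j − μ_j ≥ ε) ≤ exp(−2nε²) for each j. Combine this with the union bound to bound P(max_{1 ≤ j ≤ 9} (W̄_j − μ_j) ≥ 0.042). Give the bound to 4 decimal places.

Per-experiment Hoeffding bound: exp(−2·905·0.042²) = exp(−3.19284) = 0.041055.
Union bound over 9 events: 9·0.041055 = 0.36950.

0.3695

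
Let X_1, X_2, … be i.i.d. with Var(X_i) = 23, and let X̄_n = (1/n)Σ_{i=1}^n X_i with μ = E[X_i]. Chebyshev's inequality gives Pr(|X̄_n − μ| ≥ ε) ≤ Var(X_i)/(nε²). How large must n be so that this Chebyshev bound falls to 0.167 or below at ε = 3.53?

12

Require 23/(n·3.53²) ≤ 0.167, i.e. n ≥ 23/(0.167·3.53²) = 11.053.
The smallest integer n is 12.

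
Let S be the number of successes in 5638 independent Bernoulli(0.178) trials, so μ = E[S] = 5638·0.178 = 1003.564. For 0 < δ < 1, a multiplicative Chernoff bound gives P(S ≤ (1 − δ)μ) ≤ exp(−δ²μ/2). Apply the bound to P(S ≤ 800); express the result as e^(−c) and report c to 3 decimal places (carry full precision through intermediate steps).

20.646

Write 800 = (1 − δ)μ, so δ = 1 − 800/1003.564 = 0.2028411…
Then the exponent is δ²μ/2 = (μ − 800)²/(2μ) = 20.645570.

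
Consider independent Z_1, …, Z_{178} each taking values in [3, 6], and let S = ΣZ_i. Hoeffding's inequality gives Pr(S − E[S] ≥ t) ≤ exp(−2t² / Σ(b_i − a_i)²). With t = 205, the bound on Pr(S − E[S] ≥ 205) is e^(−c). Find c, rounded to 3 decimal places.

Σ(b_i − a_i)² = 178·(3)² = 1602.
c = 2t²/1602 = 2·205²/1602 = 52.4657.

52.466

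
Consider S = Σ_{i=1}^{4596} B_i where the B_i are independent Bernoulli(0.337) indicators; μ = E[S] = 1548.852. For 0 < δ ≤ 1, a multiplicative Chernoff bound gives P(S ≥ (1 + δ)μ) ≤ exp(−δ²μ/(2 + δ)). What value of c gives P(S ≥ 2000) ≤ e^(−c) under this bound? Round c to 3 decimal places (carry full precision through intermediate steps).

Write 2000 = (1 + δ)μ, so δ = 2000/1548.852 − 1 = 0.291279…
Then the exponent is δ²μ/(2 + δ) = (2000 − μ)² / (μ·(2 + δ)) = 57.352214.

57.352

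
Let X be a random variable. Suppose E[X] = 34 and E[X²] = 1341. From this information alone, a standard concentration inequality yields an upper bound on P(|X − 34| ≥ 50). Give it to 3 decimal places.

0.074

The first two moments determine the variance, so Chebyshev's inequality is the sharpest standard bound available.
Var(X) = E[X²] − (E[X])² = 1341 − 1156 = 185.
Chebyshev's inequality: P(|X − μ| ≥ t) ≤ Var(X)/t² = 185/2500 = 0.0740.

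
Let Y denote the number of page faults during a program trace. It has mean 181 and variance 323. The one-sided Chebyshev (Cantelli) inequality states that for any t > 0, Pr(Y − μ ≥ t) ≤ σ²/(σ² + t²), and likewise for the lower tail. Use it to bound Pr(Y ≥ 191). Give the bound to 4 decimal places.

Here σ² = 323 and t = 10, so σ² + t² = 423.
Cantelli's bound: 323/423 = 0.7636.

0.7636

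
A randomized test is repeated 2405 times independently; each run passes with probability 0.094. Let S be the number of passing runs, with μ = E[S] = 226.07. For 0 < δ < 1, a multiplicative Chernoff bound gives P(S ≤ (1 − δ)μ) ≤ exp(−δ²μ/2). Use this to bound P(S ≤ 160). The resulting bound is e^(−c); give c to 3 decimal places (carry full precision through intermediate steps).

9.655

Write 160 = (1 − δ)μ, so δ = 1 − 160/226.07 = 0.2922546…
Then the exponent is δ²μ/2 = (μ − 160)²/(2μ) = 9.654631.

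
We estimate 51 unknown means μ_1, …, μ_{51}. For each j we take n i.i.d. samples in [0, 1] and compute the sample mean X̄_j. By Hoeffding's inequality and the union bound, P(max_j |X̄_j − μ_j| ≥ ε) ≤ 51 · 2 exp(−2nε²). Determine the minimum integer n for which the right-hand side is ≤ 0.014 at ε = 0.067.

991

Need 2·51·exp(−2nε²) ≤ 0.014, i.e. exp(−2nε²) ≤ 0.014/102.
So 2nε² ≥ ln(102/0.014) = 8.893671.
Hence n ≥ 8.893671/(2·0.067²) = 990.607.
The smallest integer n is 991.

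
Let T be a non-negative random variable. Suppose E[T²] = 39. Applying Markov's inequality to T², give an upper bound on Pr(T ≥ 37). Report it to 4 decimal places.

0.0285

Since T ≥ 0, the event {T ≥ 37} is the same as {T² ≥ 1369}.
Markov's inequality applied to T² gives Pr(T² ≥ 1369) ≤ E[T²]/1369 = 39/1369 = 0.0285.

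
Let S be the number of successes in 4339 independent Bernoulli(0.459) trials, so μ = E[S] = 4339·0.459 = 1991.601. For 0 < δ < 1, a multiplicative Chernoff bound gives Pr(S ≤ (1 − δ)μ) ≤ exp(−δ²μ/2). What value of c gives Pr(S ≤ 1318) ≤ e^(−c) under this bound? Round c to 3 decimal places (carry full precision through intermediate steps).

113.913

Write 1318 = (1 − δ)μ, so δ = 1 − 1318/1991.601 = 0.3382209…
Then the exponent is δ²μ/2 = (μ − 1318)²/(2μ) = 113.912954.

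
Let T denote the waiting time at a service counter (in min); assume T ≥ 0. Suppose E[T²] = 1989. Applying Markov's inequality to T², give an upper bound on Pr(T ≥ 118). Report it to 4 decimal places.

0.1428

Since T ≥ 0, the event {T ≥ 118} is the same as {T² ≥ 13924}.
Markov's inequality applied to T² gives Pr(T² ≥ 13924) ≤ E[T²]/13924 = 1989/13924 = 0.1428.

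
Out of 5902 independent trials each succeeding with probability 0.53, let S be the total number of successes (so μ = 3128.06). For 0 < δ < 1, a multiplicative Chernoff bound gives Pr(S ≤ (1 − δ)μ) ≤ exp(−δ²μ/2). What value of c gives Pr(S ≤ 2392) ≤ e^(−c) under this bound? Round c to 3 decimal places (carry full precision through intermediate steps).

86.601

Write 2392 = (1 − δ)μ, so δ = 1 − 2392/3128.06 = 0.2353088…
Then the exponent is δ²μ/2 = (μ − 2392)²/(2μ) = 86.600692.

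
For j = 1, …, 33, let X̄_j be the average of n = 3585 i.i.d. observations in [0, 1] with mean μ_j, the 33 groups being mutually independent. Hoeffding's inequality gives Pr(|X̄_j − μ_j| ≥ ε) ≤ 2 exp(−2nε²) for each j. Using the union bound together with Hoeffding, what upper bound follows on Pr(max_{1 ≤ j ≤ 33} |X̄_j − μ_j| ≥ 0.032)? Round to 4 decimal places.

Per-experiment Hoeffding bound: 2·exp(−2·3585·0.032²) = 2·exp(−7.34208) = 0.0012954.
Union bound over 33 events: 33·0.0012954 = 0.04275.

0.0427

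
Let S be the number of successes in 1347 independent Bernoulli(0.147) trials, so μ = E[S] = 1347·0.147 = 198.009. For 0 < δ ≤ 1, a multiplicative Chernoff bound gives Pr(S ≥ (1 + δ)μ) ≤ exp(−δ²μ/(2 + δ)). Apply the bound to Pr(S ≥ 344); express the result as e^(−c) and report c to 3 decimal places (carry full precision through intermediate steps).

39.323

Write 344 = (1 + δ)μ, so δ = 344/198.009 − 1 = 0.7372948…
Then the exponent is δ²μ/(2 + δ) = (344 − μ)² / (μ·(2 + δ)) = 39.322912.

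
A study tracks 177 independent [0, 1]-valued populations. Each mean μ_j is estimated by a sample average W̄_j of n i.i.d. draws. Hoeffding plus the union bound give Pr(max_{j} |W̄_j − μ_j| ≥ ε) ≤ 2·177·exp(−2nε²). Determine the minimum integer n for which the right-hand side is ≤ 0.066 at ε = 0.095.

Need 2·177·exp(−2nε²) ≤ 0.066, i.e. exp(−2nε²) ≤ 0.066/354.
So 2nε² ≥ ln(354/0.066) = 8.587397.
Hence n ≥ 8.587397/(2·0.095²) = 475.756.
The smallest integer n is 476.

476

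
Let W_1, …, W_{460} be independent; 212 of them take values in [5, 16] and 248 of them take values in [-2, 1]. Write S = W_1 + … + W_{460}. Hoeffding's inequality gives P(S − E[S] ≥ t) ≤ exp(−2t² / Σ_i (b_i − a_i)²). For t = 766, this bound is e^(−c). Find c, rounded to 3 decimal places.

42.085

Σ(b_i − a_i)² = 212·11² + 248·3² = 27884.
c = 2t² / 27884 = 2·766² / 27884 = 42.0855.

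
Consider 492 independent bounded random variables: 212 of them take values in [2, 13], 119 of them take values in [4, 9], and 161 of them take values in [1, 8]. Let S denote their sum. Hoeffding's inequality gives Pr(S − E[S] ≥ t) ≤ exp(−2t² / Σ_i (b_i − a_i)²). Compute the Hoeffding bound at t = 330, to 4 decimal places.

0.0026

Σ(b_i − a_i)² = 212·11² + 119·5² + 161·7² = 36516.
Exponent = 2·330² / 36516 = 5.96451.
Bound = exp(−5.96451) = 0.00257.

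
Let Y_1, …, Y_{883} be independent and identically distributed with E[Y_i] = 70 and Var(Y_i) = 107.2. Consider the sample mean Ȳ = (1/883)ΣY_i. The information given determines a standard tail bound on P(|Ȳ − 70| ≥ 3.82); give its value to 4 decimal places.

With mean and variance of each term known, Chebyshev's inequality bounds the deviation of the sum (or sample mean).
Var(Ȳ) = Var(Y_i)/n = 107.2/883 = 0.1214.
Chebyshev: P(|Ȳ − 70| ≥ 3.82) ≤ Var(Ȳ)/(3.82)² = 107.2/(883·3.82²) = 0.0083.

0.0083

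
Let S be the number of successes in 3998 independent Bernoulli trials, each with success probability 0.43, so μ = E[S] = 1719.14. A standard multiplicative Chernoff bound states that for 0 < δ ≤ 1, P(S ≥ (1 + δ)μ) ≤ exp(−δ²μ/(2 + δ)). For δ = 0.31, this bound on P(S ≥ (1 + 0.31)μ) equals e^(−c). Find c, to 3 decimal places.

c = δ²μ/(2 + δ) = 0.31²·1719.14/(2 + 0.31) = 71.5192.

71.519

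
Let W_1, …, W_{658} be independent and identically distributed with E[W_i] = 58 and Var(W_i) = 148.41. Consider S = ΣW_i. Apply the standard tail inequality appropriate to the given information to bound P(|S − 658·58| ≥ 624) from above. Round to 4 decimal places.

With mean and variance of each term known, Chebyshev's inequality bounds the deviation of the sum (or sample mean).
Var(S) = n·Var(W_i) = 658·148.41 = 97653.78.
Chebyshev: P(|S − 658·58| ≥ 624) ≤ Var(S)/624² = 97653.78/389376 = 0.2508.

0.2508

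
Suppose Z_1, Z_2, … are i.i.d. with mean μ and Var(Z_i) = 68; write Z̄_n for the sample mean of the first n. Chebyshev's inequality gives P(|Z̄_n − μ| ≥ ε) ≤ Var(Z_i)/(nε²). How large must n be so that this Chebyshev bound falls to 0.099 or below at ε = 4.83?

30

Require 68/(n·4.83²) ≤ 0.099, i.e. n ≥ 68/(0.099·4.83²) = 29.443.
The smallest integer n is 30.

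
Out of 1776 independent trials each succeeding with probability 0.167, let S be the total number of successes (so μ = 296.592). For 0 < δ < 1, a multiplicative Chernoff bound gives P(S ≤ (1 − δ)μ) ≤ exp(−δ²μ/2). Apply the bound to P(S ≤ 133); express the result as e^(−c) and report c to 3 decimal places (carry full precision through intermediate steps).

Write 133 = (1 − δ)μ, so δ = 1 − 133/296.592 = 0.5515725…
Then the exponent is δ²μ/2 = (μ − 133)²/(2μ) = 45.116427.

45.116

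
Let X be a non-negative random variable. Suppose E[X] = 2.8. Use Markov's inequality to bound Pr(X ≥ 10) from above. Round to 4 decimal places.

0.2800

Markov's inequality: for a non-negative random variable, Pr(X ≥ a) ≤ E[X]/a.
Here E[X] = 2.8 and a = 10, so the bound is 2.8/10 = 0.2800.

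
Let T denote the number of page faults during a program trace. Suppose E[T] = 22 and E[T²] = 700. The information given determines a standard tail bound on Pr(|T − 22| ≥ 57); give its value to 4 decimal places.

The first two moments determine the variance, so Chebyshev's inequality is the sharpest standard bound available.
Var(T) = E[T²] − (E[T])² = 700 − 484 = 216.
Chebyshev's inequality: Pr(|T − μ| ≥ t) ≤ Var(T)/t² = 216/3249 = 0.0665.

0.0665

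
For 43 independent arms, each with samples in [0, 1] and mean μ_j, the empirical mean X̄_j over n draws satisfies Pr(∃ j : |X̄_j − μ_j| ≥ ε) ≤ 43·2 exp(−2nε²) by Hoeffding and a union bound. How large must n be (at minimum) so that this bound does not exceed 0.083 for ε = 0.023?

Need 2·43·exp(−2nε²) ≤ 0.083, i.e. exp(−2nε²) ≤ 0.083/86.
So 2nε² ≥ ln(86/0.083) = 6.943262.
Hence n ≥ 6.943262/(2·0.023²) = 6562.629.
The smallest integer n is 6563.

6563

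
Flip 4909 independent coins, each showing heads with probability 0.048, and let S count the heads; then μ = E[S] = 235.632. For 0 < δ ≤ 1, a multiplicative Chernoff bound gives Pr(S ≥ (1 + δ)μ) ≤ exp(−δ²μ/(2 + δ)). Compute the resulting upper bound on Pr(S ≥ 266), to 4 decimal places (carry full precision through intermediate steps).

Write 266 = (1 + δ)μ, so δ = 266/235.632 − 1 = 0.1288789…
Then the exponent is δ²μ/(2 + δ) = (266 − μ)² / (μ·(2 + δ)) = 1.838430.
Bound = exp(−1.838430) = 0.15907.

0.1591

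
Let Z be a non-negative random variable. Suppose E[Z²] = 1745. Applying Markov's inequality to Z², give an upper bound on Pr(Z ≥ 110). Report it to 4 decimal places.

Since Z ≥ 0, the event {Z ≥ 110} is the same as {Z² ≥ 12100}.
Markov's inequality applied to Z² gives Pr(Z² ≥ 12100) ≤ E[Z²]/12100 = 1745/12100 = 0.1442.

0.1442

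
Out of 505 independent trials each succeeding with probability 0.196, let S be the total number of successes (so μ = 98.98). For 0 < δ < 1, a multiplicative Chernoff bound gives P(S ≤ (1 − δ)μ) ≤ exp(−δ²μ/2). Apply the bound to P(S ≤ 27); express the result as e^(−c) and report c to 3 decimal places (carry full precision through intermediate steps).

Write 27 = (1 − δ)μ, so δ = 1 − 27/98.98 = 0.7272176…
Then the exponent is δ²μ/2 = (μ − 27)²/(2μ) = 26.172562.

26.173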